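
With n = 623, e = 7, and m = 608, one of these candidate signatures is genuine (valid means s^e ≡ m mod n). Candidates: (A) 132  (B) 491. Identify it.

A

Candidate A: Squares mod 623: 132^1≡132, 132^2≡603, 132^4≡400; 7 = 4 + 2 + 1, so 132^7 ≡ 400·603·132 ≡ 608 (mod 623)
  → matches m = 608
Candidate B: Squares mod 623: 491^1≡491, 491^2≡603, 491^4≡400; 7 = 4 + 2 + 1, so 491^7 ≡ 400·603·491 ≡ 15 (mod 623)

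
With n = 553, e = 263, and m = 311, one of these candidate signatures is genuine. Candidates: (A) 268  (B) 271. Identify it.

Candidate A: 268^2 = 71824 ≡ 487; 268^4 ≡ 487^2 = 237169 ≡ 485; 268^8 ≡ 485^2 = 235225 ≡ 200; 268^16 ≡ 200^2 = 40000 ≡ 184; 268^32 ≡ 184^2 = 33856 ≡ 123; 268^64 ≡ 123^2 = 15129 ≡ 198; 268^128 ≡ 198^2 = 39204 ≡ 494; 268^256 ≡ 494^2 = 244036 ≡ 163; 263 = 256 + 4 + 2 + 1, so 268^263 ≡ 163·485·487·268 ≡ 361 (mod 553)
Candidate B: 271^2 = 73441 ≡ 445; 271^4 ≡ 445^2 = 198025 ≡ 51; 271^8 ≡ 51^2 = 2601 ≡ 389; 271^16 ≡ 389^2 = 151321 ≡ 352; 271^32 ≡ 352^2 = 123904 ≡ 32; 271^64 ≡ 32^2 = 1024 ≡ 471; 271^128 ≡ 471^2 = 221841 ≡ 88; 271^256 ≡ 88^2 = 7744 ≡ 2; 263 = 256 + 4 + 2 + 1, so 271^263 ≡ 2·51·445·271 ≡ 311 (mod 553)
  → matches m = 311

B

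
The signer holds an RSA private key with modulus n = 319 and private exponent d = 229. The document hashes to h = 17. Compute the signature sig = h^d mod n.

46

Squares mod 319: h^1≡17, h^2≡289, h^4≡262, h^8≡59, h^16≡291, h^32≡146, h^64≡262, h^128≡59
229 = 128 + 64 + 32 + 4 + 1, so h^229 ≡ 59·262·146·262·17 ≡ 46 (mod 319)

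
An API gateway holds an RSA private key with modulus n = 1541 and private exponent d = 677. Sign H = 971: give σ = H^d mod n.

613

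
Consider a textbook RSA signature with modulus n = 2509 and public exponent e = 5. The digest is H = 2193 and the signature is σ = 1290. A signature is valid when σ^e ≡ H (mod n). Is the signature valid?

valid

σ^2 ≡ 1290^2 = 1664100 ≡ 633
σ^4 ≡ 633^2 = 400689 ≡ 1758
5 = 4 + 1, so σ^5 ≡ 1758·1290 ≡ 2193 (mod 2509)
Since 2193 equals the digest 2193, verification succeeds.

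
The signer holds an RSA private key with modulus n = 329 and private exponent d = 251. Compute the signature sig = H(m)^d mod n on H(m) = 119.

84

(H(m))^2 ≡ 119^2 = 14161 ≡ 14
(H(m))^4 ≡ 14^2 = 196
(H(m))^8 ≡ 196^2 = 38416 ≡ 252
(H(m))^16 ≡ 252^2 = 63504 ≡ 7
(H(m))^32 ≡ 7^2 = 49
(H(m))^64 ≡ 49^2 = 2401 ≡ 98
(H(m))^128 ≡ 98^2 = 9604 ≡ 63
251 = 128 + 64 + 32 + 16 + 8 + 2 + 1, so (H(m))^251 ≡ 63·98·49·7·252·14·119 ≡ 84 (mod 329)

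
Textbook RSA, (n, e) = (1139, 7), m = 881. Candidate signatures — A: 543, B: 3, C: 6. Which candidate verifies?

C

Candidate A: Squares mod 1139: 543^1≡543, 543^2≡987, 543^4≡324; 7 = 4 + 2 + 1, so 543^7 ≡ 324·987·543 ≡ 917 (mod 1139)
Candidate B: Squares mod 1139: 3^1≡3, 3^2≡9, 3^4≡81; 7 = 4 + 2 + 1, so 3^7 ≡ 81·9·3 ≡ 1048 (mod 1139)
Candidate C: Squares mod 1139: 6^1≡6, 6^2≡36, 6^4≡157; 7 = 4 + 2 + 1, so 6^7 ≡ 157·36·6 ≡ 881 (mod 1139)
  → matches m = 881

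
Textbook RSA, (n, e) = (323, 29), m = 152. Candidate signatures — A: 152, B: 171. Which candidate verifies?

A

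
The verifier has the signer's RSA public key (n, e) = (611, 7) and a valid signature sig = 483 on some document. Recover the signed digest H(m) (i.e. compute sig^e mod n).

180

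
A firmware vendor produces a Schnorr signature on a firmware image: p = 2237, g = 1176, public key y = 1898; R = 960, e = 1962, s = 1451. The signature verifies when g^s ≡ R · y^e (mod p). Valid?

no

g^s mod p:
1176^2 = 1382976 ≡ 510
1176^4 ≡ 510^2 = 260100 ≡ 608
1176^8 ≡ 608^2 = 369664 ≡ 559
1176^16 ≡ 559^2 = 312481 ≡ 1538
1176^32 ≡ 1538^2 = 2365444 ≡ 935
1176^64 ≡ 935^2 = 874225 ≡ 1795
1176^128 ≡ 1795^2 = 3222025 ≡ 745
1176^256 ≡ 745^2 = 555025 ≡ 249
1176^512 ≡ 249^2 = 62001 ≡ 1602
1176^1024 ≡ 1602^2 = 2566404 ≡ 565
1451 = 1024 + 256 + 128 + 32 + 8 + 2 + 1, so 1176^1451 ≡ 565·249·745·935·559·510·1176 ≡ 1394 (mod 2237)
R · y^e mod p:
1898^2 = 3602404 ≡ 834
1898^4 ≡ 834^2 = 695556 ≡ 2086
1898^8 ≡ 2086^2 = 4351396 ≡ 431
1898^16 ≡ 431^2 = 185761 ≡ 90
1898^32 ≡ 90^2 = 8100 ≡ 1389
1898^64 ≡ 1389^2 = 1929321 ≡ 1027
1898^128 ≡ 1027^2 = 1054729 ≡ 1102
1898^256 ≡ 1102^2 = 1214404 ≡ 1950
1898^512 ≡ 1950^2 = 3802500 ≡ 1837
1898^1024 ≡ 1837^2 = 3374569 ≡ 1173
1962 = 1024 + 512 + 256 + 128 + 32 + 8 + 2, so 1898^1962 ≡ 1173·1837·1950·1102·1389·431·834 ≡ 174 (mod 2237)
960·174 = 167040 ≡ 1502 (mod 2237)
1394 ≠ 1502; the check fails.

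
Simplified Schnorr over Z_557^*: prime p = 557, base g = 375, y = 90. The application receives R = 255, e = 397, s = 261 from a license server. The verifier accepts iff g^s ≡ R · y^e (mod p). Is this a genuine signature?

genuine

g^s mod p:
375^2 = 140625 ≡ 261
375^4 ≡ 261^2 = 68121 ≡ 167
375^8 ≡ 167^2 = 27889 ≡ 39
375^16 ≡ 39^2 = 1521 ≡ 407
375^32 ≡ 407^2 = 165649 ≡ 220
375^64 ≡ 220^2 = 48400 ≡ 498
375^128 ≡ 498^2 = 248004 ≡ 139
375^256 ≡ 139^2 = 19321 ≡ 383
261 = 256 + 4 + 1, so 375^261 ≡ 383·167·375 ≡ 398 (mod 557)
R · y^e mod p:
90^2 = 8100 ≡ 302
90^4 ≡ 302^2 = 91204 ≡ 413
90^8 ≡ 413^2 = 170569 ≡ 127
90^16 ≡ 127^2 = 16129 ≡ 533
90^32 ≡ 533^2 = 284089 ≡ 19
90^64 ≡ 19^2 = 361
90^128 ≡ 361^2 = 130321 ≡ 540
90^256 ≡ 540^2 = 291600 ≡ 289
397 = 256 + 128 + 8 + 4 + 1, so 90^397 ≡ 289·540·127·413·90 ≡ 386 (mod 557)
255·386 = 98430 ≡ 398 (mod 557)
398 ≡ 398 (mod 557); signature holds.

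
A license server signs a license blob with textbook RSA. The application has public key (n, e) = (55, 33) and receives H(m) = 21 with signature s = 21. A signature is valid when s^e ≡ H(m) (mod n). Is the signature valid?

valid

s^2 ≡ 21^2 = 441 ≡ 1
s^4 ≡ 1^2 = 1
s^8 ≡ 1^2 = 1
s^16 ≡ 1^2 = 1
s^32 ≡ 1^2 = 1
33 = 32 + 1, so s^33 ≡ 1·21 ≡ 21 (mod 55)
21 = H(m), so the signature checks out.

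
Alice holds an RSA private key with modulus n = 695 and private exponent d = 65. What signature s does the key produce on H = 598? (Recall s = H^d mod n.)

H^2 ≡ 598^2 = 357604 ≡ 374
H^4 ≡ 374^2 = 139876 ≡ 181
H^8 ≡ 181^2 = 32761 ≡ 96
H^16 ≡ 96^2 = 9216 ≡ 181
H^32 ≡ 181^2 = 32761 ≡ 96
H^64 ≡ 96^2 = 9216 ≡ 181
65 = 64 + 1, so H^65 ≡ 181·598 ≡ 513 (mod 695)

513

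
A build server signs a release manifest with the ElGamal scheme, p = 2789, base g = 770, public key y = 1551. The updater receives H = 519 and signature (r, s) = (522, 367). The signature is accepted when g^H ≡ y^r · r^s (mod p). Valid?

Left side g^H mod p:
770^2 = 592900 ≡ 1632
770^4 ≡ 1632^2 = 2663424 ≡ 2718
770^8 ≡ 2718^2 = 7387524 ≡ 2252
770^16 ≡ 2252^2 = 5071504 ≡ 1102
770^32 ≡ 1102^2 = 1214404 ≡ 1189
770^64 ≡ 1189^2 = 1413721 ≡ 2487
770^128 ≡ 2487^2 = 6185169 ≡ 1956
770^256 ≡ 1956^2 = 3825936 ≡ 2217
770^512 ≡ 2217^2 = 4915089 ≡ 871
519 = 512 + 4 + 2 + 1, so 770^519 ≡ 871·2718·1632·770 ≡ 1794 (mod 2789)
Right side y^r · r^s mod p:
1551^2 = 2405601 ≡ 1483
1551^4 ≡ 1483^2 = 2199289 ≡ 1557
1551^8 ≡ 1557^2 = 2424249 ≡ 608
1551^16 ≡ 608^2 = 369664 ≡ 1516
1551^32 ≡ 1516^2 = 2298256 ≡ 120
1551^64 ≡ 120^2 = 14400 ≡ 455
1551^128 ≡ 455^2 = 207025 ≡ 639
1551^256 ≡ 639^2 = 408321 ≡ 1127
1551^512 ≡ 1127^2 = 1270129 ≡ 1134
522 = 512 + 8 + 2, so 1551^522 ≡ 1134·608·1483 ≡ 530 (mod 2789)
522^2 = 272484 ≡ 1951
522^4 ≡ 1951^2 = 3806401 ≡ 2205
522^8 ≡ 2205^2 = 4862025 ≡ 798
522^16 ≡ 798^2 = 636804 ≡ 912
522^32 ≡ 912^2 = 831744 ≡ 622
522^64 ≡ 622^2 = 386884 ≡ 2002
522^128 ≡ 2002^2 = 4008004 ≡ 211
522^256 ≡ 211^2 = 44521 ≡ 2686
367 = 256 + 64 + 32 + 8 + 4 + 2 + 1, so 522^367 ≡ 2686·2002·622·798·2205·1951·522 ≡ 1340 (mod 2789)
530·1340 = 710200 ≡ 1794 (mod 2789)
1794 ≡ 1794 (mod 2789), so the signature is genuine.

yes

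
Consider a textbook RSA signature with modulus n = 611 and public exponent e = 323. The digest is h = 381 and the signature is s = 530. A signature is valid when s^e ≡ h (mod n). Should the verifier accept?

Squares mod 611: s^1≡530, s^2≡451, s^4≡549, s^8≡178, s^16≡523, s^32≡412, s^64≡497, s^128≡165, s^256≡341
323 = 256 + 64 + 2 + 1, so s^323 ≡ 341·497·451·530 ≡ 342 (mod 611)
The recovered value 342 does not match the digest 381.

reject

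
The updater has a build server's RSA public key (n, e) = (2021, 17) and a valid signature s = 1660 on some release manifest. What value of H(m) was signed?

1439

Squares mod 2021: s^1≡1660, s^2≡977, s^4≡617, s^8≡741, s^16≡1390
17 = 16 + 1, so s^17 ≡ 1390·1660 ≡ 1439 (mod 2021)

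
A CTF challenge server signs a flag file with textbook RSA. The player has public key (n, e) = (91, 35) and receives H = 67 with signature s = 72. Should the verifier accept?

s^2 ≡ 72^2 = 5184 ≡ 88
s^4 ≡ 88^2 = 7744 ≡ 9
s^8 ≡ 9^2 = 81
s^16 ≡ 81^2 = 6561 ≡ 9
s^32 ≡ 9^2 = 81
35 = 32 + 2 + 1, so s^35 ≡ 81·88·72 ≡ 67 (mod 91)
Since 67 equals the digest 67, verification succeeds.

accept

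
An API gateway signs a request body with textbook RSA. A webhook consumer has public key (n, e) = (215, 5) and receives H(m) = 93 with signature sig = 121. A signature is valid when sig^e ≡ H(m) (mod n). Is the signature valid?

invalid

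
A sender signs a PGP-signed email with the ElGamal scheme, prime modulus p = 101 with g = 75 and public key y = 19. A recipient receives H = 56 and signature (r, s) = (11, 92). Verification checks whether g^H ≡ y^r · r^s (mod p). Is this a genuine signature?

genuine

Left side g^H mod p:
75^2 = 5625 ≡ 70
75^4 ≡ 70^2 = 4900 ≡ 52
75^8 ≡ 52^2 = 2704 ≡ 78
75^16 ≡ 78^2 = 6084 ≡ 24
75^32 ≡ 24^2 = 576 ≡ 71
56 = 32 + 16 + 8, so 75^56 ≡ 71·24·78 ≡ 97 (mod 101)
Right side y^r · r^s mod p:
19^2 = 361 ≡ 58
19^4 ≡ 58^2 = 3364 ≡ 31
19^8 ≡ 31^2 = 961 ≡ 52
11 = 8 + 2 + 1, so 19^11 ≡ 52·58·19 ≡ 37 (mod 101)
11^2 = 121 ≡ 20
11^4 ≡ 20^2 = 400 ≡ 97
11^8 ≡ 97^2 = 9409 ≡ 16
11^16 ≡ 16^2 = 256 ≡ 54
11^32 ≡ 54^2 = 2916 ≡ 88
11^64 ≡ 88^2 = 7744 ≡ 68
92 = 64 + 16 + 8 + 4, so 11^92 ≡ 68·54·16·97 ≡ 19 (mod 101)
37·19 = 703 ≡ 97 (mod 101)
97 ≡ 97 (mod 101), so the signature is genuine.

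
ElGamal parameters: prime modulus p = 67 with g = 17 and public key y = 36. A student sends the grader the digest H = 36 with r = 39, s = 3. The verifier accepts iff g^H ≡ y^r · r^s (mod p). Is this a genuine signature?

genuine

Left side g^H mod p:
17^2 = 289 ≡ 21
17^4 ≡ 21^2 = 441 ≡ 39
17^8 ≡ 39^2 = 1521 ≡ 47
17^16 ≡ 47^2 = 2209 ≡ 65
17^32 ≡ 65^2 = 4225 ≡ 4
36 = 32 + 4, so 17^36 ≡ 4·39 ≡ 22 (mod 67)
Right side y^r · r^s mod p:
36^2 = 1296 ≡ 23
36^4 ≡ 23^2 = 529 ≡ 60
36^8 ≡ 60^2 = 3600 ≡ 49
36^16 ≡ 49^2 = 2401 ≡ 56
36^32 ≡ 56^2 = 3136 ≡ 54
39 = 32 + 4 + 2 + 1, so 36^39 ≡ 54·60·23·36 ≡ 40 (mod 67)
39^2 = 1521 ≡ 47
3 = 2 + 1, so 39^3 ≡ 47·39 ≡ 24 (mod 67)
40·24 = 960 ≡ 22 (mod 67)
22 ≡ 22 (mod 67), so the signature is genuine.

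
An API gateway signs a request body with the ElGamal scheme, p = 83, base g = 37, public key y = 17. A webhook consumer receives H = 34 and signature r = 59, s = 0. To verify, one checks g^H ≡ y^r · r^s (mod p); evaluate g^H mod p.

11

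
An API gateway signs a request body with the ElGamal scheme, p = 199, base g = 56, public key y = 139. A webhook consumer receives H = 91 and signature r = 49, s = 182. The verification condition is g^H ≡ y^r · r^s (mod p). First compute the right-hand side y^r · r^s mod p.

139^2 = 19321 ≡ 18
139^4 ≡ 18^2 = 324 ≡ 125
139^8 ≡ 125^2 = 15625 ≡ 103
139^16 ≡ 103^2 = 10609 ≡ 62
139^32 ≡ 62^2 = 3844 ≡ 63
49 = 32 + 16 + 1, so 139^49 ≡ 63·62·139 ≡ 62 (mod 199)
49^2 = 2401 ≡ 13
49^4 ≡ 13^2 = 169
49^8 ≡ 169^2 = 28561 ≡ 104
49^16 ≡ 104^2 = 10816 ≡ 70
49^32 ≡ 70^2 = 4900 ≡ 124
49^64 ≡ 124^2 = 15376 ≡ 53
49^128 ≡ 53^2 = 2809 ≡ 23
182 = 128 + 32 + 16 + 4 + 2, so 49^182 ≡ 23·124·70·169·13 ≡ 145 (mod 199)
y^r · r^s ≡ 62·145 = 8990 ≡ 35 (mod 199)

35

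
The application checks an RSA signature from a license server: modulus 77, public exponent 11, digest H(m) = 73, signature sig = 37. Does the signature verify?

Squares mod 77: sig^1≡37, sig^2≡60, sig^4≡58, sig^8≡53
11 = 8 + 2 + 1, so sig^11 ≡ 53·60·37 ≡ 4 (mod 77)
sig^11 mod 77 = 4, but H(m) = 73.

does not verify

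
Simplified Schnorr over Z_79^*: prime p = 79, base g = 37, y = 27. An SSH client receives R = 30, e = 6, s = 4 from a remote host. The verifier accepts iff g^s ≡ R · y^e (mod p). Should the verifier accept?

reject

g^s mod p:
37^2 = 1369 ≡ 26
37^4 ≡ 26^2 = 676 ≡ 44
R · y^e mod p:
27^2 = 729 ≡ 18
27^4 ≡ 18^2 = 324 ≡ 8
6 = 4 + 2, so 27^6 ≡ 8·18 ≡ 65 (mod 79)
30·65 = 1950 ≡ 54 (mod 79)
44 ≠ 54; the check fails.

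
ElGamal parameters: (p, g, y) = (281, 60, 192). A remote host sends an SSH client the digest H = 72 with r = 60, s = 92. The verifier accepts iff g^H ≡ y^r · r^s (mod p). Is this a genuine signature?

genuine

Left side g^H mod p:
Squares mod 281: 60^1≡60, 60^2≡228, 60^4≡280, 60^8≡1, 60^16≡1, 60^32≡1, 60^64≡1
72 = 64 + 8, so 60^72 ≡ 1·1 ≡ 1 (mod 281)
Right side y^r · r^s mod p:
Squares mod 281: 192^1≡192, 192^2≡53, 192^4≡280, 192^8≡1, 192^16≡1, 192^32≡1
60 = 32 + 16 + 8 + 4, so 192^60 ≡ 1·1·1·280 ≡ 280 (mod 281)
Squares mod 281: 60^1≡60, 60^2≡228, 60^4≡280, 60^8≡1, 60^16≡1, 60^32≡1, 60^64≡1
92 = 64 + 16 + 8 + 4, so 60^92 ≡ 1·1·1·280 ≡ 280 (mod 281)
280·280 = 78400 ≡ 1 (mod 281)
1 ≡ 1 (mod 281), so the signature is genuine.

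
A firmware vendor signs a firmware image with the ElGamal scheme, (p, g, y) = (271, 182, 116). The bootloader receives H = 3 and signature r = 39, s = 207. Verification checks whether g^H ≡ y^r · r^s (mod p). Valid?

no

Left side g^H mod p:
Squares mod 271: 182^1≡182, 182^2≡62
3 = 2 + 1, so 182^3 ≡ 62·182 ≡ 173 (mod 271)
Right side y^r · r^s mod p:
Squares mod 271: 116^1≡116, 116^2≡177, 116^4≡164, 116^8≡67, 116^16≡153, 116^32≡103
39 = 32 + 4 + 2 + 1, so 116^39 ≡ 103·164·177·116 ≡ 202 (mod 271)
Squares mod 271: 39^1≡39, 39^2≡166, 39^4≡185, 39^8≡79, 39^16≡8, 39^32≡64, 39^64≡31, 39^128≡148
207 = 128 + 64 + 8 + 4 + 2 + 1, so 39^207 ≡ 148·31·79·185·166·39 ≡ 10 (mod 271)
202·10 = 2020 ≡ 123 (mod 271)
173 ≠ 123, so verification fails.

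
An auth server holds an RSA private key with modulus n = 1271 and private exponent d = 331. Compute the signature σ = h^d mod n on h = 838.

Squares mod 1271: h^1≡838, h^2≡652, h^4≡590, h^8≡1117, h^16≡838, h^32≡652, h^64≡590, h^128≡1117, h^256≡838
331 = 256 + 64 + 8 + 2 + 1, so h^331 ≡ 838·590·1117·652·838 ≡ 838 (mod 1271)

838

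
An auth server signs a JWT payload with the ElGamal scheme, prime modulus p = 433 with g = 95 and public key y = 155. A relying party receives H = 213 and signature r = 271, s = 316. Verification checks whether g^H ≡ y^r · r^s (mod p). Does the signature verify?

Left side g^H mod p:
95^2 = 9025 ≡ 365
95^4 ≡ 365^2 = 133225 ≡ 294
95^8 ≡ 294^2 = 86436 ≡ 269
95^16 ≡ 269^2 = 72361 ≡ 50
95^32 ≡ 50^2 = 2500 ≡ 335
95^64 ≡ 335^2 = 112225 ≡ 78
95^128 ≡ 78^2 = 6084 ≡ 22
213 = 128 + 64 + 16 + 4 + 1, so 95^213 ≡ 22·78·50·294·95 ≡ 99 (mod 433)
Right side y^r · r^s mod p:
155^2 = 24025 ≡ 210
155^4 ≡ 210^2 = 44100 ≡ 367
155^8 ≡ 367^2 = 134689 ≡ 26
155^16 ≡ 26^2 = 676 ≡ 243
155^32 ≡ 243^2 = 59049 ≡ 161
155^64 ≡ 161^2 = 25921 ≡ 374
155^128 ≡ 374^2 = 139876 ≡ 17
155^256 ≡ 17^2 = 289
271 = 256 + 8 + 4 + 2 + 1, so 155^271 ≡ 289·26·367·210·155 ≡ 400 (mod 433)
271^2 = 73441 ≡ 264
271^4 ≡ 264^2 = 69696 ≡ 416
271^8 ≡ 416^2 = 173056 ≡ 289
271^16 ≡ 289^2 = 83521 ≡ 385
271^32 ≡ 385^2 = 148225 ≡ 139
271^64 ≡ 139^2 = 19321 ≡ 269
271^128 ≡ 269^2 = 72361 ≡ 50
271^256 ≡ 50^2 = 2500 ≡ 335
316 = 256 + 32 + 16 + 8 + 4, so 271^316 ≡ 335·139·385·289·416 ≡ 430 (mod 433)
400·430 = 172000 ≡ 99 (mod 433)
99 ≡ 99 (mod 433), so the signature is genuine.

verifies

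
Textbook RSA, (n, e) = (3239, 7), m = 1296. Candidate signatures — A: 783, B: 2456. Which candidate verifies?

Candidate A: 783^7 mod 3239 = 1296
  → matches m = 1296
Candidate B: 2456^7 mod 3239 = 1943

A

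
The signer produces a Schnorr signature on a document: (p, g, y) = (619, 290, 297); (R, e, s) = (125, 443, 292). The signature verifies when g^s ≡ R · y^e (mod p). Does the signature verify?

g^s mod p:
Squares mod 619: 290^1≡290, 290^2≡535, 290^4≡247, 290^8≡347, 290^16≡323, 290^32≡337, 290^64≡292, 290^128≡461, 290^256≡204
292 = 256 + 32 + 4, so 290^292 ≡ 204·337·247 ≡ 348 (mod 619)
R · y^e mod p:
Squares mod 619: 297^1≡297, 297^2≡311, 297^4≡157, 297^8≡508, 297^16≡560, 297^32≡386, 297^64≡436, 297^128≡63, 297^256≡255
443 = 256 + 128 + 32 + 16 + 8 + 2 + 1, so 297^443 ≡ 255·63·386·560·508·311·297 ≡ 290 (mod 619)
125·290 = 36250 ≡ 348 (mod 619)
348 ≡ 348 (mod 619); signature holds.

verifies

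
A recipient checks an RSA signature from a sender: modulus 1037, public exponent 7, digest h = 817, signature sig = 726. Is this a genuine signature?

forged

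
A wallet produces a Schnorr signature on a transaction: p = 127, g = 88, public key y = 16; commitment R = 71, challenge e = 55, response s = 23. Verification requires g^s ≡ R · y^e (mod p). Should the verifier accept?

g^s mod p:
88^2 = 7744 ≡ 124
88^4 ≡ 124^2 = 15376 ≡ 9
88^8 ≡ 9^2 = 81
88^16 ≡ 81^2 = 6561 ≡ 84
23 = 16 + 4 + 2 + 1, so 88^23 ≡ 84·9·124·88 ≡ 60 (mod 127)
R · y^e mod p:
16^2 = 256 ≡ 2
16^4 ≡ 2^2 = 4
16^8 ≡ 4^2 = 16
16^16 ≡ 16^2 = 256 ≡ 2
16^32 ≡ 2^2 = 4
55 = 32 + 16 + 4 + 2 + 1, so 16^55 ≡ 4·2·4·2·16 ≡ 8 (mod 127)
71·8 = 568 ≡ 60 (mod 127)
60 ≡ 60 (mod 127); signature holds.

accept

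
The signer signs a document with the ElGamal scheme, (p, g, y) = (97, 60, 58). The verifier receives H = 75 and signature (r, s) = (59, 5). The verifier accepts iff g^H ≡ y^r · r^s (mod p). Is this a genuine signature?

forged

Left side g^H mod p:
60^2 = 3600 ≡ 11
60^4 ≡ 11^2 = 121 ≡ 24
60^8 ≡ 24^2 = 576 ≡ 91
60^16 ≡ 91^2 = 8281 ≡ 36
60^32 ≡ 36^2 = 1296 ≡ 35
60^64 ≡ 35^2 = 1225 ≡ 61
75 = 64 + 8 + 2 + 1, so 60^75 ≡ 61·91·11·60 ≡ 67 (mod 97)
Right side y^r · r^s mod p:
58^2 = 3364 ≡ 66
58^4 ≡ 66^2 = 4356 ≡ 88
58^8 ≡ 88^2 = 7744 ≡ 81
58^16 ≡ 81^2 = 6561 ≡ 62
58^32 ≡ 62^2 = 3844 ≡ 61
59 = 32 + 16 + 8 + 2 + 1, so 58^59 ≡ 61·62·81·66·58 ≡ 41 (mod 97)
59^2 = 3481 ≡ 86
59^4 ≡ 86^2 = 7396 ≡ 24
5 = 4 + 1, so 59^5 ≡ 24·59 ≡ 58 (mod 97)
41·58 = 2378 ≡ 50 (mod 97)
67 ≠ 50, so verification fails.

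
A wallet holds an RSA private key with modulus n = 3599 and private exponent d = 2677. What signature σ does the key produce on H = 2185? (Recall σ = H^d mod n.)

3344

H^2 ≡ 2185^2 = 4774225 ≡ 1951
H^4 ≡ 1951^2 = 3806401 ≡ 2258
H^8 ≡ 2258^2 = 5098564 ≡ 2380
H^16 ≡ 2380^2 = 5664400 ≡ 3173
H^32 ≡ 3173^2 = 10067929 ≡ 1526
H^64 ≡ 1526^2 = 2328676 ≡ 123
H^128 ≡ 123^2 = 15129 ≡ 733
H^256 ≡ 733^2 = 537289 ≡ 1038
H^512 ≡ 1038^2 = 1077444 ≡ 1343
H^1024 ≡ 1343^2 = 1803649 ≡ 550
H^2048 ≡ 550^2 = 302500 ≡ 184
2677 = 2048 + 512 + 64 + 32 + 16 + 4 + 1, so H^2677 ≡ 184·1343·123·1526·3173·2258·2185 ≡ 3344 (mod 3599)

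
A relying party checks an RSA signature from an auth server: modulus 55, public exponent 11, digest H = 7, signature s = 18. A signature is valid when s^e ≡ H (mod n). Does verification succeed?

s^11 mod 55 = 7
Since 7 equals the digest 7, verification succeeds.

passes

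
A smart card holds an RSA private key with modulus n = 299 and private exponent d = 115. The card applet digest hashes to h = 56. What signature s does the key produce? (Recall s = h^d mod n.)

134

h^2 ≡ 56^2 = 3136 ≡ 146
h^4 ≡ 146^2 = 21316 ≡ 87
h^8 ≡ 87^2 = 7569 ≡ 94
h^16 ≡ 94^2 = 8836 ≡ 165
h^32 ≡ 165^2 = 27225 ≡ 16
h^64 ≡ 16^2 = 256
115 = 64 + 32 + 16 + 2 + 1, so h^115 ≡ 256·16·165·146·56 ≡ 134 (mod 299)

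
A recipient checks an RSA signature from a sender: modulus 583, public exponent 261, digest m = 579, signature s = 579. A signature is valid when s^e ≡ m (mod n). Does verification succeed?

s^2 ≡ 579^2 = 335241 ≡ 16
s^4 ≡ 16^2 = 256
s^8 ≡ 256^2 = 65536 ≡ 240
s^16 ≡ 240^2 = 57600 ≡ 466
s^32 ≡ 466^2 = 217156 ≡ 280
s^64 ≡ 280^2 = 78400 ≡ 278
s^128 ≡ 278^2 = 77284 ≡ 328
s^256 ≡ 328^2 = 107584 ≡ 312
261 = 256 + 4 + 1, so s^261 ≡ 312·256·579 ≡ 579 (mod 583)
s^261 mod 583 = 579 matches m.

passes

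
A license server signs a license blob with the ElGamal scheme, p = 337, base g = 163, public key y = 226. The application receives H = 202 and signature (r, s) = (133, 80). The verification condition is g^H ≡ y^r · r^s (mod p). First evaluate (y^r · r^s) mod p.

172

226^133 mod 337 = 111
133^80 mod 337 = 208
y^r · r^s ≡ 111·208 = 23088 ≡ 172 (mod 337)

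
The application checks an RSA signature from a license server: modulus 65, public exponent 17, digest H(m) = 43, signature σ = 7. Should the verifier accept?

reject

Squares mod 65: σ^1≡7, σ^2≡49, σ^4≡61, σ^8≡16, σ^16≡61
17 = 16 + 1, so σ^17 ≡ 61·7 ≡ 37 (mod 65)
σ^17 mod 65 = 37, but H(m) = 43.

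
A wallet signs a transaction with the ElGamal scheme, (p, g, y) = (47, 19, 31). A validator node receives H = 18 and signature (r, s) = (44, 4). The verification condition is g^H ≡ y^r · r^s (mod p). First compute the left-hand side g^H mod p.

Squares mod 47: 19^1≡19, 19^2≡32, 19^4≡37, 19^8≡6, 19^16≡36
18 = 16 + 2, so 19^18 ≡ 36·32 ≡ 24 (mod 47)

24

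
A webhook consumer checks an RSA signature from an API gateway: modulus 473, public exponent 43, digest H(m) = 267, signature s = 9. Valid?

Squares mod 473: s^1≡9, s^2≡81, s^4≡412, s^8≡410, s^16≡185, s^32≡169
43 = 32 + 8 + 2 + 1, so s^43 ≡ 169·410·81·9 ≡ 267 (mod 473)
267 = H(m), so the signature checks out.

yes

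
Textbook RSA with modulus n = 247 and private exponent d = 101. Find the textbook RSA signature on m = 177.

112

Squares mod 247: m^1≡177, m^2≡207, m^4≡118, m^8≡92, m^16≡66, m^32≡157, m^64≡196
101 = 64 + 32 + 4 + 1, so m^101 ≡ 196·157·118·177 ≡ 112 (mod 247)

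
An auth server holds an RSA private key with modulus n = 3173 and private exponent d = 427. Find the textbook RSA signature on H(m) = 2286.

1296

(H(m))^427 mod 3173 = 1296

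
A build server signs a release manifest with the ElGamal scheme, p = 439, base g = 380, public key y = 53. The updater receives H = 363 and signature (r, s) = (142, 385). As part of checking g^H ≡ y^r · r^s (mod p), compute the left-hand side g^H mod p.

380^363 mod 439 = 391

391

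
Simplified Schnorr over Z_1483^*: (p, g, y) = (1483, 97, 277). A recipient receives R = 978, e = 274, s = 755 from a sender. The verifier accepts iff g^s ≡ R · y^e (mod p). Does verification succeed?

g^s mod p:
97^2 = 9409 ≡ 511
97^4 ≡ 511^2 = 261121 ≡ 113
97^8 ≡ 113^2 = 12769 ≡ 905
97^16 ≡ 905^2 = 819025 ≡ 409
97^32 ≡ 409^2 = 167281 ≡ 1185
97^64 ≡ 1185^2 = 1404225 ≡ 1307
97^128 ≡ 1307^2 = 1708249 ≡ 1316
97^256 ≡ 1316^2 = 1731856 ≡ 1195
97^512 ≡ 1195^2 = 1428025 ≡ 1379
755 = 512 + 128 + 64 + 32 + 16 + 2 + 1, so 97^755 ≡ 1379·1316·1307·1185·409·511·97 ≡ 539 (mod 1483)
R · y^e mod p:
277^2 = 76729 ≡ 1096
277^4 ≡ 1096^2 = 1201216 ≡ 1469
277^8 ≡ 1469^2 = 2157961 ≡ 196
277^16 ≡ 196^2 = 38416 ≡ 1341
277^32 ≡ 1341^2 = 1798281 ≡ 885
277^64 ≡ 885^2 = 783225 ≡ 201
277^128 ≡ 201^2 = 40401 ≡ 360
277^256 ≡ 360^2 = 129600 ≡ 579
274 = 256 + 16 + 2, so 277^274 ≡ 579·1341·1096 ≡ 601 (mod 1483)
978·601 = 587778 ≡ 510 (mod 1483)
539 ≠ 510; the check fails.

fails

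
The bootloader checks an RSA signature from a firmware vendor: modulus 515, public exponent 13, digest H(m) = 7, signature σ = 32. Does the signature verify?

verifies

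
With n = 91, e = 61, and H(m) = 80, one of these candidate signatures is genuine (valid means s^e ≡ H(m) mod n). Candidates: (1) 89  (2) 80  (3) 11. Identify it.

Candidate 1: Squares mod 91: 89^1≡89, 89^2≡4, 89^4≡16, 89^8≡74, 89^16≡16, 89^32≡74; 61 = 32 + 16 + 8 + 4 + 1, so 89^61 ≡ 74·16·74·16·89 ≡ 89 (mod 91)
Candidate 2: Squares mod 91: 80^1≡80, 80^2≡30, 80^4≡81, 80^8≡9, 80^16≡81, 80^32≡9; 61 = 32 + 16 + 8 + 4 + 1, so 80^61 ≡ 9·81·9·81·80 ≡ 80 (mod 91)
  → matches H(m) = 80
Candidate 3: Squares mod 91: 11^1≡11, 11^2≡30, 11^4≡81, 11^8≡9, 11^16≡81, 11^32≡9; 61 = 32 + 16 + 8 + 4 + 1, so 11^61 ≡ 9·81·9·81·11 ≡ 11 (mod 91)

2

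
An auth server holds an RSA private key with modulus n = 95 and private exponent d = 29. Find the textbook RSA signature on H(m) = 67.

(H(m))^29 mod 95 = 52

52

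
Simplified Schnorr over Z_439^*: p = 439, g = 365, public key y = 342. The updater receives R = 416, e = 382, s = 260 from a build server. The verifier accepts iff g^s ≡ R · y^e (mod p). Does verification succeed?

g^s mod p:
Squares mod 439: 365^1≡365, 365^2≡208, 365^4≡242, 365^8≡177, 365^16≡160, 365^32≡138, 365^64≡167, 365^128≡232, 365^256≡266
260 = 256 + 4, so 365^260 ≡ 266·242 ≡ 278 (mod 439)
R · y^e mod p:
Squares mod 439: 342^1≡342, 342^2≡190, 342^4≡102, 342^8≡307, 342^16≡303, 342^32≡58, 342^64≡291, 342^128≡393, 342^256≡360
382 = 256 + 64 + 32 + 16 + 8 + 4 + 2, so 342^382 ≡ 360·291·58·303·307·102·190 ≡ 167 (mod 439)
416·167 = 69472 ≡ 110 (mod 439)
278 ≠ 110; the check fails.

fails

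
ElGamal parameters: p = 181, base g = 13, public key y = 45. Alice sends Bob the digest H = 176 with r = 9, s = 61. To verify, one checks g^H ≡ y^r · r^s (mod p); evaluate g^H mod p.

13^2 = 169
13^4 ≡ 169^2 = 28561 ≡ 144
13^8 ≡ 144^2 = 20736 ≡ 102
13^16 ≡ 102^2 = 10404 ≡ 87
13^32 ≡ 87^2 = 7569 ≡ 148
13^64 ≡ 148^2 = 21904 ≡ 3
13^128 ≡ 3^2 = 9
176 = 128 + 32 + 16, so 13^176 ≡ 9·148·87 ≡ 44 (mod 181)

44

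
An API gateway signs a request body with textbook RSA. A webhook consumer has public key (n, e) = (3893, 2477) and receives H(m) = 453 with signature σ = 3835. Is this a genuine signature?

σ^2 ≡ 3835^2 = 14707225 ≡ 3364
σ^4 ≡ 3364^2 = 11316496 ≡ 3438
σ^8 ≡ 3438^2 = 11819844 ≡ 696
σ^16 ≡ 696^2 = 484416 ≡ 1684
σ^32 ≡ 1684^2 = 2835856 ≡ 1752
σ^64 ≡ 1752^2 = 3069504 ≡ 1820
σ^128 ≡ 1820^2 = 3312400 ≡ 3350
σ^256 ≡ 3350^2 = 11222500 ≡ 2874
σ^512 ≡ 2874^2 = 8259876 ≡ 2823
σ^1024 ≡ 2823^2 = 7969329 ≡ 358
σ^2048 ≡ 358^2 = 128164 ≡ 3588
2477 = 2048 + 256 + 128 + 32 + 8 + 4 + 1, so σ^2477 ≡ 3588·2874·3350·1752·696·3438·3835 ≡ 453 (mod 3893)
σ^2477 mod 3893 = 453 matches H(m).

genuine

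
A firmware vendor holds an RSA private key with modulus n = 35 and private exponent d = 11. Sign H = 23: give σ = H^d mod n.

32

Squares mod 35: H^1≡23, H^2≡4, H^4≡16, H^8≡11
11 = 8 + 2 + 1, so H^11 ≡ 11·4·23 ≡ 32 (mod 35)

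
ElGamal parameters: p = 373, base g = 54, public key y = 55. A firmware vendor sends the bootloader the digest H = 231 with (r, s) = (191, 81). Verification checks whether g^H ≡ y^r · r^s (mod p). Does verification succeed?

Left side g^H mod p:
54^2 = 2916 ≡ 305
54^4 ≡ 305^2 = 93025 ≡ 148
54^8 ≡ 148^2 = 21904 ≡ 270
54^16 ≡ 270^2 = 72900 ≡ 165
54^32 ≡ 165^2 = 27225 ≡ 369
54^64 ≡ 369^2 = 136161 ≡ 16
54^128 ≡ 16^2 = 256
231 = 128 + 64 + 32 + 4 + 2 + 1, so 54^231 ≡ 256·16·369·148·305·54 ≡ 140 (mod 373)
Right side y^r · r^s mod p:
55^2 = 3025 ≡ 41
55^4 ≡ 41^2 = 1681 ≡ 189
55^8 ≡ 189^2 = 35721 ≡ 286
55^16 ≡ 286^2 = 81796 ≡ 109
55^32 ≡ 109^2 = 11881 ≡ 318
55^64 ≡ 318^2 = 101124 ≡ 41
55^128 ≡ 41^2 = 1681 ≡ 189
191 = 128 + 32 + 16 + 8 + 4 + 2 + 1, so 55^191 ≡ 189·318·109·286·189·41·55 ≡ 324 (mod 373)
191^2 = 36481 ≡ 300
191^4 ≡ 300^2 = 90000 ≡ 107
191^8 ≡ 107^2 = 11449 ≡ 259
191^16 ≡ 259^2 = 67081 ≡ 314
191^32 ≡ 314^2 = 98596 ≡ 124
191^64 ≡ 124^2 = 15376 ≡ 83
81 = 64 + 16 + 1, so 191^81 ≡ 83·314·191 ≡ 157 (mod 373)
324·157 = 50868 ≡ 140 (mod 373)
140 ≡ 140 (mod 373), so the signature is genuine.

passes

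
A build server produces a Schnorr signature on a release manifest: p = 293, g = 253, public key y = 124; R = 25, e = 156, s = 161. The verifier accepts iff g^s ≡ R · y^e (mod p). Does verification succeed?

fails

g^s mod p:
253^161 mod 293 = 6
R · y^e mod p:
124^156 mod 293 = 53
25·53 = 1325 ≡ 153 (mod 293)
6 ≠ 153; the check fails.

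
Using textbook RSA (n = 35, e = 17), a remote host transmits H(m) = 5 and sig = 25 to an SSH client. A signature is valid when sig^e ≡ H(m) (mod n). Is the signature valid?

sig^2 ≡ 25^2 = 625 ≡ 30
sig^4 ≡ 30^2 = 900 ≡ 25
sig^8 ≡ 25^2 = 625 ≡ 30
sig^16 ≡ 30^2 = 900 ≡ 25
17 = 16 + 1, so sig^17 ≡ 25·25 ≡ 30 (mod 35)
sig^17 mod 35 = 30, but H(m) = 5.

invalid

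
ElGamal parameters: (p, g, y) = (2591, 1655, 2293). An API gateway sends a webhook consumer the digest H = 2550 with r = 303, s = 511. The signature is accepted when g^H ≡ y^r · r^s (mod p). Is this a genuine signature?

forged

Left side g^H mod p:
1655^2550 mod 2591 = 780
Right side y^r · r^s mod p:
2293^303 mod 2591 = 1494
303^511 mod 2591 = 2440
1494·2440 = 3645360 ≡ 2414 (mod 2591)
780 ≠ 2414, so verification fails.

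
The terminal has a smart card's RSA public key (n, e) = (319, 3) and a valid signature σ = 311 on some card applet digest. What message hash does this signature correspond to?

126

σ^3 mod 319 = 126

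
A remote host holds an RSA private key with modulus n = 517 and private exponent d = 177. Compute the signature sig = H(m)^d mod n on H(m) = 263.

318

(H(m))^2 ≡ 263^2 = 69169 ≡ 408
(H(m))^4 ≡ 408^2 = 166464 ≡ 507
(H(m))^8 ≡ 507^2 = 257049 ≡ 100
(H(m))^16 ≡ 100^2 = 10000 ≡ 177
(H(m))^32 ≡ 177^2 = 31329 ≡ 309
(H(m))^64 ≡ 309^2 = 95481 ≡ 353
(H(m))^128 ≡ 353^2 = 124609 ≡ 12
177 = 128 + 32 + 16 + 1, so (H(m))^177 ≡ 12·309·177·263 ≡ 318 (mod 517)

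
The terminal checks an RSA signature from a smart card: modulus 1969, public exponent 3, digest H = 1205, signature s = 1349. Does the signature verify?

s^3 mod 1969 = 1729
1729 ≠ 1205, so verification fails.

does not verify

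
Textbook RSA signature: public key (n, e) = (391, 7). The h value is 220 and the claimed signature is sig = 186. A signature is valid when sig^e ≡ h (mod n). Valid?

yes

sig^2 ≡ 186^2 = 34596 ≡ 188
sig^4 ≡ 188^2 = 35344 ≡ 154
7 = 4 + 2 + 1, so sig^7 ≡ 154·188·186 ≡ 220 (mod 391)
Since 220 equals the digest 220, verification succeeds.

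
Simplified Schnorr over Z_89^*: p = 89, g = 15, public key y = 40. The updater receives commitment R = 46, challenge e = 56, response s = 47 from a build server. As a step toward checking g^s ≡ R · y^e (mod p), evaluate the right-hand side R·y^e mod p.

7

40^2 = 1600 ≡ 87
40^4 ≡ 87^2 = 7569 ≡ 4
40^8 ≡ 4^2 = 16
40^16 ≡ 16^2 = 256 ≡ 78
40^32 ≡ 78^2 = 6084 ≡ 32
56 = 32 + 16 + 8, so 40^56 ≡ 32·78·16 ≡ 64 (mod 89)
R · y^e ≡ 46·64 = 2944 ≡ 7 (mod 89)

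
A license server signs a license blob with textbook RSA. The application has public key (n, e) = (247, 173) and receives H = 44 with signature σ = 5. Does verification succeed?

passes

σ^173 mod 247 = 44
σ^173 mod 247 = 44 matches H.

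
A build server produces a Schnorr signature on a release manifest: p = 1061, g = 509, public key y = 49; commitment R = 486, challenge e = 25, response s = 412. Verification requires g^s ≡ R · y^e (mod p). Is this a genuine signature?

g^s mod p:
509^2 = 259081 ≡ 197
509^4 ≡ 197^2 = 38809 ≡ 613
509^8 ≡ 613^2 = 375769 ≡ 175
509^16 ≡ 175^2 = 30625 ≡ 917
509^32 ≡ 917^2 = 840889 ≡ 577
509^64 ≡ 577^2 = 332929 ≡ 836
509^128 ≡ 836^2 = 698896 ≡ 758
509^256 ≡ 758^2 = 574564 ≡ 563
412 = 256 + 128 + 16 + 8 + 4, so 509^412 ≡ 563·758·917·175·613 ≡ 478 (mod 1061)
R · y^e mod p:
49^2 = 2401 ≡ 279
49^4 ≡ 279^2 = 77841 ≡ 388
49^8 ≡ 388^2 = 150544 ≡ 943
49^16 ≡ 943^2 = 889249 ≡ 131
25 = 16 + 8 + 1, so 49^25 ≡ 131·943·49 ≡ 112 (mod 1061)
486·112 = 54432 ≡ 321 (mod 1061)
478 ≠ 321; the check fails.

forged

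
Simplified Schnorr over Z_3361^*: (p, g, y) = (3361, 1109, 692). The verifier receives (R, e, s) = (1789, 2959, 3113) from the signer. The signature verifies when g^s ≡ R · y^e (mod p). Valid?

g^s mod p:
1109^2 = 1229881 ≡ 3116
1109^4 ≡ 3116^2 = 9709456 ≡ 2888
1109^8 ≡ 2888^2 = 8340544 ≡ 1903
1109^16 ≡ 1903^2 = 3621409 ≡ 1612
1109^32 ≡ 1612^2 = 2598544 ≡ 491
1109^64 ≡ 491^2 = 241081 ≡ 2450
1109^128 ≡ 2450^2 = 6002500 ≡ 3115
1109^256 ≡ 3115^2 = 9703225 ≡ 18
1109^512 ≡ 18^2 = 324
1109^1024 ≡ 324^2 = 104976 ≡ 785
1109^2048 ≡ 785^2 = 616225 ≡ 1162
3113 = 2048 + 1024 + 32 + 8 + 1, so 1109^3113 ≡ 1162·785·491·1903·1109 ≡ 918 (mod 3361)
R · y^e mod p:
692^2 = 478864 ≡ 1602
692^4 ≡ 1602^2 = 2566404 ≡ 1961
692^8 ≡ 1961^2 = 3845521 ≡ 537
692^16 ≡ 537^2 = 288369 ≡ 2684
692^32 ≡ 2684^2 = 7203856 ≡ 1233
692^64 ≡ 1233^2 = 1520289 ≡ 1117
692^128 ≡ 1117^2 = 1247689 ≡ 758
692^256 ≡ 758^2 = 574564 ≡ 3194
692^512 ≡ 3194^2 = 10201636 ≡ 1001
692^1024 ≡ 1001^2 = 1002001 ≡ 423
692^2048 ≡ 423^2 = 178929 ≡ 796
2959 = 2048 + 512 + 256 + 128 + 8 + 4 + 2 + 1, so 692^2959 ≡ 796·1001·3194·758·537·1961·1602·692 ≡ 2040 (mod 3361)
1789·2040 = 3649560 ≡ 2875 (mod 3361)
918 ≠ 2875; the check fails.

no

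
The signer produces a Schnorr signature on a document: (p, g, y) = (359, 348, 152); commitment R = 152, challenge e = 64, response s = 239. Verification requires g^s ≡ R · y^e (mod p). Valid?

yes

g^s mod p:
Squares mod 359: 348^1≡348, 348^2≡121, 348^4≡281, 348^8≡340, 348^16≡2, 348^32≡4, 348^64≡16, 348^128≡256
239 = 128 + 64 + 32 + 8 + 4 + 2 + 1, so 348^239 ≡ 256·16·4·340·281·121·348 ≡ 350 (mod 359)
R · y^e mod p:
Squares mod 359: 152^1≡152, 152^2≡128, 152^4≡229, 152^8≡27, 152^16≡11, 152^32≡121, 152^64≡281
152^64 ≡ 281 (mod 359)
152·281 = 42712 ≡ 350 (mod 359)
350 ≡ 350 (mod 359); signature holds.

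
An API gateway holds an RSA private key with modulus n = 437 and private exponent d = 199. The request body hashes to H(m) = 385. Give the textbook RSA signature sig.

Squares mod 437: (H(m))^1≡385, (H(m))^2≡82, (H(m))^4≡169, (H(m))^8≡156, (H(m))^16≡301, (H(m))^32≡142, (H(m))^64≡62, (H(m))^128≡348
199 = 128 + 64 + 4 + 2 + 1, so (H(m))^199 ≡ 348·62·169·82·385 ≡ 385 (mod 437)

385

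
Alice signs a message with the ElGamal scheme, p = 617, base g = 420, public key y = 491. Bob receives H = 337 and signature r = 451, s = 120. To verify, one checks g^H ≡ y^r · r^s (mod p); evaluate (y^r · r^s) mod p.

491^2 = 241081 ≡ 451
491^4 ≡ 451^2 = 203401 ≡ 408
491^8 ≡ 408^2 = 166464 ≡ 491
491^16 ≡ 491^2 = 241081 ≡ 451
491^32 ≡ 451^2 = 203401 ≡ 408
491^64 ≡ 408^2 = 166464 ≡ 491
491^128 ≡ 491^2 = 241081 ≡ 451
491^256 ≡ 451^2 = 203401 ≡ 408
451 = 256 + 128 + 64 + 2 + 1, so 491^451 ≡ 408·451·491·451·491 ≡ 555 (mod 617)
451^2 = 203401 ≡ 408
451^4 ≡ 408^2 = 166464 ≡ 491
451^8 ≡ 491^2 = 241081 ≡ 451
451^16 ≡ 451^2 = 203401 ≡ 408
451^32 ≡ 408^2 = 166464 ≡ 491
451^64 ≡ 491^2 = 241081 ≡ 451
120 = 64 + 32 + 16 + 8, so 451^120 ≡ 451·491·408·451 ≡ 451 (mod 617)
y^r · r^s ≡ 555·451 = 250305 ≡ 420 (mod 617)

420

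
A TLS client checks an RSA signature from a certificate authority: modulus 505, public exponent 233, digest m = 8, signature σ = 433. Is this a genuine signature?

σ^2 ≡ 433^2 = 187489 ≡ 134
σ^4 ≡ 134^2 = 17956 ≡ 281
σ^8 ≡ 281^2 = 78961 ≡ 181
σ^16 ≡ 181^2 = 32761 ≡ 441
σ^32 ≡ 441^2 = 194481 ≡ 56
σ^64 ≡ 56^2 = 3136 ≡ 106
σ^128 ≡ 106^2 = 11236 ≡ 126
233 = 128 + 64 + 32 + 8 + 1, so σ^233 ≡ 126·106·56·181·433 ≡ 8 (mod 505)
σ^233 mod 505 = 8 matches m.

genuine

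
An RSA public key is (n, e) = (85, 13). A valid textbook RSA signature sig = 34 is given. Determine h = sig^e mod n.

34

Squares mod 85: sig^1≡34, sig^2≡51, sig^4≡51, sig^8≡51
13 = 8 + 4 + 1, so sig^13 ≡ 51·51·34 ≡ 34 (mod 85)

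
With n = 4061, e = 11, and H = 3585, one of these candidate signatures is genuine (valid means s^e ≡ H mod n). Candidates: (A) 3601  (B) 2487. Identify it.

Candidate A: 3601^11 mod 4061 = 3404
Candidate B: 2487^11 mod 4061 = 3585
  → matches H = 3585

B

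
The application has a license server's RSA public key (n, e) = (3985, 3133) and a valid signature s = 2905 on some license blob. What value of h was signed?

2420

Squares mod 3985: s^1≡2905, s^2≡2780, s^4≡1485, s^8≡1520, s^16≡3085, s^32≡1045, s^64≡135, s^128≡2285, s^256≡875, s^512≡505, s^1024≡3970, s^2048≡225
3133 = 2048 + 1024 + 32 + 16 + 8 + 4 + 1, so s^3133 ≡ 225·3970·1045·3085·1520·1485·2905 ≡ 2420 (mod 3985)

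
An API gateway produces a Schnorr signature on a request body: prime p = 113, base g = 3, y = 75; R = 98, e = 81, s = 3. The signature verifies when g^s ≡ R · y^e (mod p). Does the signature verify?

verifies

g^s mod p:
3^2 = 9
3 = 2 + 1, so 3^3 ≡ 9·3 ≡ 27 (mod 113)
R · y^e mod p:
75^2 = 5625 ≡ 88
75^4 ≡ 88^2 = 7744 ≡ 60
75^8 ≡ 60^2 = 3600 ≡ 97
75^16 ≡ 97^2 = 9409 ≡ 30
75^32 ≡ 30^2 = 900 ≡ 109
75^64 ≡ 109^2 = 11881 ≡ 16
81 = 64 + 16 + 1, so 75^81 ≡ 16·30·75 ≡ 66 (mod 113)
98·66 = 6468 ≡ 27 (mod 113)
27 ≡ 27 (mod 113); signature holds.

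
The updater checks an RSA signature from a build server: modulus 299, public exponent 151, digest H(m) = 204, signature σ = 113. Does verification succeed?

σ^151 mod 299 = 204
204 = H(m), so the signature checks out.

passes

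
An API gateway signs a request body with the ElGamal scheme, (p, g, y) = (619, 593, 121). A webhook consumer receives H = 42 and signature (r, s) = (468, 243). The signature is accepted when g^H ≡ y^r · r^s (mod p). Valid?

Left side g^H mod p:
Squares mod 619: 593^1≡593, 593^2≡57, 593^4≡154, 593^8≡194, 593^16≡496, 593^32≡273
42 = 32 + 8 + 2, so 593^42 ≡ 273·194·57 ≡ 590 (mod 619)
Right side y^r · r^s mod p:
Squares mod 619: 121^1≡121, 121^2≡404, 121^4≡419, 121^8≡384, 121^16≡134, 121^32≡5, 121^64≡25, 121^128≡6, 121^256≡36
468 = 256 + 128 + 64 + 16 + 4, so 121^468 ≡ 36·6·25·134·419 ≡ 343 (mod 619)
Squares mod 619: 468^1≡468, 468^2≡517, 468^4≡500, 468^8≡543, 468^16≡205, 468^32≡552, 468^64≡156, 468^128≡195
243 = 128 + 64 + 32 + 16 + 2 + 1, so 468^243 ≡ 195·156·552·205·517·468 ≡ 17 (mod 619)
343·17 = 5831 ≡ 260 (mod 619)
590 ≠ 260, so verification fails.

no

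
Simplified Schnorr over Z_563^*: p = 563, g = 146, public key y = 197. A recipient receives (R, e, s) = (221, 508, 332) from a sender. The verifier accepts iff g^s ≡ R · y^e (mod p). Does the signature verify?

g^s mod p:
146^2 = 21316 ≡ 485
146^4 ≡ 485^2 = 235225 ≡ 454
146^8 ≡ 454^2 = 206116 ≡ 58
146^16 ≡ 58^2 = 3364 ≡ 549
146^32 ≡ 549^2 = 301401 ≡ 196
146^64 ≡ 196^2 = 38416 ≡ 132
146^128 ≡ 132^2 = 17424 ≡ 534
146^256 ≡ 534^2 = 285156 ≡ 278
332 = 256 + 64 + 8 + 4, so 146^332 ≡ 278·132·58·454 ≡ 483 (mod 563)
R · y^e mod p:
197^2 = 38809 ≡ 525
197^4 ≡ 525^2 = 275625 ≡ 318
197^8 ≡ 318^2 = 101124 ≡ 347
197^16 ≡ 347^2 = 120409 ≡ 490
197^32 ≡ 490^2 = 240100 ≡ 262
197^64 ≡ 262^2 = 68644 ≡ 521
197^128 ≡ 521^2 = 271441 ≡ 75
197^256 ≡ 75^2 = 5625 ≡ 558
508 = 256 + 128 + 64 + 32 + 16 + 8 + 4, so 197^508 ≡ 558·75·521·262·490·347·318 ≡ 448 (mod 563)
221·448 = 99008 ≡ 483 (mod 563)
483 ≡ 483 (mod 563); signature holds.

verifies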